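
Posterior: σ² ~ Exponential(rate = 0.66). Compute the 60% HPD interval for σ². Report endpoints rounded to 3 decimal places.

[0.000, 1.388]

The exponential density is strictly decreasing on [0, ∞), so the HPD interval is anchored at 0: [0, q] with P(σ² ≤ q) = 0.60.
q = −ln(1 − 0.60) / 0.66 = 0.9163 / 0.66 = 1.388.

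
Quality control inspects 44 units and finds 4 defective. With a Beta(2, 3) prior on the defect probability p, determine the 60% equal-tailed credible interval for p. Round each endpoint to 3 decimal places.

[0.082, 0.160]

Posterior: Beta(2+4, 3+40) = Beta(6, 43).
Equal-tailed 60% interval: the 0.2 and 0.8 quantiles of Beta(6, 43).
Posterior mean ≈ 0.122, SD ≈ 0.046; a Normal approximation gives roughly [0.083, 0.161].
Exact: F⁻¹(0.2) = 0.082; F⁻¹(0.8) = 0.160.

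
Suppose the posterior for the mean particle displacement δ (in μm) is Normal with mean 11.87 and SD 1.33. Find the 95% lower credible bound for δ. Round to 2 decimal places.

Need L with P(δ ≥ L) = 0.95: L = 11.87 − z_{0.05}·1.33.
z = 1.645; L = 11.87 − 1.645 × 1.33 = 9.68.

9.68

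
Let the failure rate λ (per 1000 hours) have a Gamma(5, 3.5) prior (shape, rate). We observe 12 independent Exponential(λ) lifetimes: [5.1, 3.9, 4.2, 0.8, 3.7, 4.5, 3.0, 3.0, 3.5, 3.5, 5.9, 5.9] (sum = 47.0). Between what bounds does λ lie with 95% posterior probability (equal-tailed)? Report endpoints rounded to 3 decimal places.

[0.196, 0.515]

Posterior: Gamma(5+12, 3.5+47.0) = Gamma(17, 50.5) (shape, rate).
Equal-tailed 95% interval: Gamma(17, 50.5) quantiles at 0.025 and 0.975.
Posterior mean ≈ 0.337, SD ≈ 0.082; a Normal approximation gives roughly [0.177, 0.497].
Exact: lower = 0.196; upper = 0.515.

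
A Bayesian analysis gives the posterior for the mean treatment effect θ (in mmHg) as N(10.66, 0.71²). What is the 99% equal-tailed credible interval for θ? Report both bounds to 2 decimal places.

[8.83, 12.49]

The posterior is symmetric, so the 99% equal-tailed interval is θ = 10.66 ± z·0.71 with z = 2.576.
Half-width: 2.576 × 0.71 = 1.83.
10.66 − 1.83 = 8.83; 10.66 + 1.83 = 12.49.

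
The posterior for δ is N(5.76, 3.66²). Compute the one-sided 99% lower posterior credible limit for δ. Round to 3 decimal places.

-2.754

Need L with P(δ ≥ L) = 0.99: L = 5.76 − z_{0.01}·3.66.
z = 2.326; L = 5.76 − 2.326 × 3.66 = -2.754.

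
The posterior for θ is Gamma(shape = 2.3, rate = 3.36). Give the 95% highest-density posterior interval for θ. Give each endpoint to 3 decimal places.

[0.029, 1.567]

The posterior is unimodal and skewed, so the HPD interval has equal density at both endpoints and is the shortest 95% interval.
Solving f(0.029) = f(1.567) with F(1.567) − F(0.029) = 0.95 gives [0.029, 1.567].
For comparison, the equal-tailed interval is [0.102, 1.811]; the HPD is narrower and shifted toward the mode.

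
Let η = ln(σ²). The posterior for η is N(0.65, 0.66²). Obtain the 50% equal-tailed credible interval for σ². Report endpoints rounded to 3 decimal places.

On the log scale the 50% interval is 0.65 ± 0.674 × 0.66 = [0.2048, 1.0952].
Exponentiate: [e^0.2048, e^1.0952] = [1.227, 2.990].

[1.227, 2.990]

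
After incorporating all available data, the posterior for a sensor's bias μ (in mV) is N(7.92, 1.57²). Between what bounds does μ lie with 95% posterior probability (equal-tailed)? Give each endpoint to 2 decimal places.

[4.84, 11.00]

The posterior is symmetric, so the 95% equal-tailed interval is μ = 7.92 ± z·1.57 with z = 1.960.
Half-width: 1.960 × 1.57 = 3.08.
7.92 − 3.08 = 4.84; 7.92 + 3.08 = 11.00.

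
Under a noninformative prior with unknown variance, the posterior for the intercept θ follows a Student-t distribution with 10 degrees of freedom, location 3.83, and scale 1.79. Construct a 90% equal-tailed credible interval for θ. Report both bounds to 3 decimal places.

[0.586, 7.074]

The t_10 distribution is symmetric; the 90% interval is 3.83 ± t·1.79 with t_{0.95,10} = 1.812.
Half-width: 1.812 × 1.79 = 3.244.
3.83 − 3.244 = 0.586; 3.83 + 3.244 = 7.074.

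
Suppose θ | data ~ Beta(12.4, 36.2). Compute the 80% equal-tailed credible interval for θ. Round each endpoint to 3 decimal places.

[0.178, 0.337]

Posterior: Beta(12.4, 36.2).
Equal-tailed 80% interval: the 0.1 and 0.9 quantiles of Beta(12.4, 36.2).
Posterior mean ≈ 0.255, SD ≈ 0.062; a Normal approximation gives roughly [0.176, 0.334].
Exact: F⁻¹(0.1) = 0.178; F⁻¹(0.9) = 0.337.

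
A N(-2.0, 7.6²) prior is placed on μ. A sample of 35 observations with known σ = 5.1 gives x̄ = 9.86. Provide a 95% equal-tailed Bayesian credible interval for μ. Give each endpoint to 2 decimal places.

Posterior precision = 1/7.6² + 35/5.1² = 0.0173 + 1.3456 = 1.3629, so posterior SD = 0.8566.
Posterior mean = (-2.0/7.6² + 35·9.86/5.1²) / 1.3629 = 9.7093.
Interval: 9.7093 ± 1.960 × 0.8566 → [8.03, 11.39].

[8.03, 11.39]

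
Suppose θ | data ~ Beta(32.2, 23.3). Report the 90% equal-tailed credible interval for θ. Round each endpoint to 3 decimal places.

Posterior: Beta(32.2, 23.3).
Equal-tailed 90% interval: the 0.05 and 0.95 quantiles of Beta(32.2, 23.3).
Posterior mean ≈ 0.580, SD ≈ 0.066; a Normal approximation gives roughly [0.472, 0.688].
Exact: F⁻¹(0.05) = 0.470; F⁻¹(0.95) = 0.687.

[0.470, 0.687]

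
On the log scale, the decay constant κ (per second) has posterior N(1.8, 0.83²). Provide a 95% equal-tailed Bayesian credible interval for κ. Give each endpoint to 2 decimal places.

[1.19, 30.78]

On the log scale the 95% interval is 1.8 ± 1.960 × 0.83 = [0.1732, 3.4268].
Exponentiate: [e^0.1732, e^3.4268] = [1.19, 30.78].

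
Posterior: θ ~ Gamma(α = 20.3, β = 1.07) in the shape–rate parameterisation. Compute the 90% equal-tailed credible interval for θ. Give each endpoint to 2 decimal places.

Posterior: Gamma(shape 20.3, rate 1.07).
Equal-tailed 90% interval: Gamma(20.3, 1.07) quantiles at 0.05 and 0.95.
Posterior mean ≈ 18.97, SD ≈ 4.21; a Normal approximation gives roughly [12.05, 25.90].
Exact: lower = 12.62; upper = 26.39.

[12.62, 26.39]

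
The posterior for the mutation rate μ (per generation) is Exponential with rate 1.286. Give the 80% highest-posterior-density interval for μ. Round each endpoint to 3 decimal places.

The exponential density is strictly decreasing on [0, ∞), so the HPD interval is anchored at 0: [0, q] with P(μ ≤ q) = 0.80.
q = −ln(1 − 0.80) / 1.286 = 1.6094 / 1.286 = 1.252.

[0.000, 1.252]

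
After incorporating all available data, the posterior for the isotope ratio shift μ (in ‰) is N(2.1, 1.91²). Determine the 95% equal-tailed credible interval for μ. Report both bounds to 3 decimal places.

The posterior is symmetric, so the 95% equal-tailed interval is μ = 2.1 ± z·1.91 with z = 1.960.
Half-width: 1.960 × 1.91 = 3.744.
2.1 − 3.744 = -1.644; 2.1 + 3.744 = 5.844.

[-1.644, 5.844]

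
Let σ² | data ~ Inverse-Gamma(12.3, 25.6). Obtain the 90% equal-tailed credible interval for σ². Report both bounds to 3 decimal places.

Inverse-Gamma(12.3, 25.6) quantiles: F⁻¹(0.05) and F⁻¹(0.95).
Equivalently, 1/σ² ~ Gamma(12.3, rate = 25.6); invert its 0.95 and 0.05 quantiles.
Posterior mean ≈ 2.265, SD ≈ 0.706; a Normal approximation gives roughly [1.104, 3.427].
Exact: lower = 1.378; upper = 3.579.

[1.378, 3.579]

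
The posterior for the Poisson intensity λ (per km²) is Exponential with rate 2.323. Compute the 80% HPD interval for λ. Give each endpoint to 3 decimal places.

The exponential density is strictly decreasing on [0, ∞), so the HPD interval is anchored at 0: [0, q] with P(λ ≤ q) = 0.80.
q = −ln(1 − 0.80) / 2.323 = 1.6094 / 2.323 = 0.693.

[0.000, 0.693]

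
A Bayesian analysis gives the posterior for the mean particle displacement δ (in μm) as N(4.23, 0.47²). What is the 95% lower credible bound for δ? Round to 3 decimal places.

Need L with P(δ ≥ L) = 0.95: L = 4.23 − z_{0.05}·0.47.
z = 1.645; L = 4.23 − 1.645 × 0.47 = 3.457.

3.457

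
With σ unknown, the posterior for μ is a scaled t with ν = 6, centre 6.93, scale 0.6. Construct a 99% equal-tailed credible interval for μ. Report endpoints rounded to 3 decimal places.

[4.706, 9.154]

The t_6 distribution is symmetric; the 99% interval is 6.93 ± t·0.6 with t_{0.995,6} = 3.707.
Half-width: 3.707 × 0.6 = 2.224.
6.93 − 2.224 = 4.706; 6.93 + 2.224 = 9.154.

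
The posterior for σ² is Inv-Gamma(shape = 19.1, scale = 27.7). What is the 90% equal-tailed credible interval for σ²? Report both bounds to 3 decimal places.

Inverse-Gamma(19.1, 27.7) quantiles: F⁻¹(0.05) and F⁻¹(0.95).
Equivalently, 1/σ² ~ Gamma(19.1, rate = 27.7); invert its 0.95 and 0.05 quantiles.
Posterior mean ≈ 1.530, SD ≈ 0.370; a Normal approximation gives roughly [0.922, 2.139].
Exact: lower = 1.033; upper = 2.212.

[1.033, 2.212]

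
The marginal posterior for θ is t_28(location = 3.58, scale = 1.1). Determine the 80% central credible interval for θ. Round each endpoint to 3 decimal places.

The t_28 distribution is symmetric; the 80% interval is 3.58 ± t·1.1 with t_{0.9,28} = 1.313.
Half-width: 1.313 × 1.1 = 1.444.
3.58 − 1.444 = 2.136; 3.58 + 1.444 = 5.024.

[2.136, 5.024]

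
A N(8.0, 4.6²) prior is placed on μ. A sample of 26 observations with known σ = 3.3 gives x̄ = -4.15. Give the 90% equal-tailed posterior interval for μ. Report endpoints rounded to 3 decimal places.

Posterior precision = 1/4.6² + 26/3.3² = 0.0473 + 2.3875 = 2.4348, so posterior SD = 0.6409.
Posterior mean = (8.0/4.6² + 26·-4.15/3.3²) / 2.4348 = -3.9142.
Interval: -3.9142 ± 1.645 × 0.6409 → [-4.968, -2.860].

[-4.968, -2.860]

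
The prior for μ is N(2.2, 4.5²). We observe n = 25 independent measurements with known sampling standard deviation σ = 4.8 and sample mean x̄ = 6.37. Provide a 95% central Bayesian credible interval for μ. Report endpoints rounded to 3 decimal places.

[4.348, 8.029]

Posterior precision = 1/4.5² + 25/4.8² = 0.0494 + 1.0851 = 1.1345, so posterior SD = 0.9389.
Posterior mean = (2.2/4.5² + 25·6.37/4.8²) / 1.1345 = 6.1885.
Interval: 6.1885 ± 1.960 × 0.9389 → [4.348, 8.029].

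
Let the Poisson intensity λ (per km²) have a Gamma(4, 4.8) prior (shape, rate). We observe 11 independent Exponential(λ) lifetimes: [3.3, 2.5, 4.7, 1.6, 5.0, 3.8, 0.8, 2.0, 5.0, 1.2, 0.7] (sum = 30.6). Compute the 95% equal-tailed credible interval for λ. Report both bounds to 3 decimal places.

Posterior: Gamma(4+11, 4.8+30.6) = Gamma(15, 35.4) (shape, rate).
Equal-tailed 95% interval: Gamma(15, 35.4) quantiles at 0.025 and 0.975.
Posterior mean ≈ 0.424, SD ≈ 0.109; a Normal approximation gives roughly [0.209, 0.638].
Exact: lower = 0.237; upper = 0.664.

[0.237, 0.664]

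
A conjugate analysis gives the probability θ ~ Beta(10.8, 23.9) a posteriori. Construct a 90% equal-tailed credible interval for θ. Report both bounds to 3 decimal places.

[0.190, 0.445]

Posterior: Beta(10.8, 23.9).
Equal-tailed 90% interval: the 0.05 and 0.95 quantiles of Beta(10.8, 23.9).
Posterior mean ≈ 0.311, SD ≈ 0.077; a Normal approximation gives roughly [0.184, 0.439].
Exact: F⁻¹(0.05) = 0.190; F⁻¹(0.95) = 0.445.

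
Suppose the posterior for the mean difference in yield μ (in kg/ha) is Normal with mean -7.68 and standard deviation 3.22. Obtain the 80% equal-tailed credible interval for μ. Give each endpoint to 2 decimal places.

[-11.81, -3.55]

The posterior is symmetric, so the 80% equal-tailed interval is μ = -7.68 ± z·3.22 with z = 1.282.
Half-width: 1.282 × 3.22 = 4.13.
-7.68 − 4.13 = -11.81; -7.68 + 4.13 = -3.55.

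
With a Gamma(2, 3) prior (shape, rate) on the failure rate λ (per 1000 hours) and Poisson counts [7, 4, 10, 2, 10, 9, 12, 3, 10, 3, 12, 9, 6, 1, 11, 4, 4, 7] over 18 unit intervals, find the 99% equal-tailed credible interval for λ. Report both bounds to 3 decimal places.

Posterior: Gamma(2+124, 3+18) = Gamma(126, 21) (shape, rate).
Equal-tailed 99% interval: Gamma(126, 21) quantiles at 0.005 and 0.995.
Posterior mean ≈ 6.000, SD ≈ 0.535; a Normal approximation gives roughly [4.623, 7.377].
Exact: lower = 4.713; upper = 7.466.

[4.713, 7.466]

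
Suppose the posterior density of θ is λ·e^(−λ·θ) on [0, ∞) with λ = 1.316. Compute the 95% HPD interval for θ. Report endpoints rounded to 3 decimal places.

[0.000, 2.276]

The exponential density is strictly decreasing on [0, ∞), so the HPD interval is anchored at 0: [0, q] with P(θ ≤ q) = 0.95.
q = −ln(1 − 0.95) / 1.316 = 2.9957 / 1.316 = 2.276.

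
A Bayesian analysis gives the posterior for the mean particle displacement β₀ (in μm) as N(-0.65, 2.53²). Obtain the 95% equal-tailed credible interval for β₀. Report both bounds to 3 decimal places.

The posterior is symmetric, so the 95% equal-tailed interval is β₀ = -0.65 ± z·2.53 with z = 1.960.
Half-width: 1.960 × 2.53 = 4.959.
-0.65 − 4.959 = -5.609; -0.65 + 4.959 = 4.309.

[-5.609, 4.309]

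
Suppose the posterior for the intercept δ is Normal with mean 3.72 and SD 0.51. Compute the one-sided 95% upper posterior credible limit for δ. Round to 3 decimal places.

Need U with P(δ ≤ U) = 0.95: U = 3.72 + z_{0.05}·0.51.
z = 1.645; U = 3.72 + 1.645 × 0.51 = 4.559.

4.559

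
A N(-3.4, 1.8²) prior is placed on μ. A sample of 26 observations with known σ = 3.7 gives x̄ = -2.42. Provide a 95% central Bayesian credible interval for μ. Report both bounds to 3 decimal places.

Posterior precision = 1/1.8² + 26/3.7² = 0.3086 + 1.8992 = 2.2078, so posterior SD = 0.6730.
Posterior mean = (-3.4/1.8² + 26·-2.42/3.7²) / 2.2078 = -2.5570.
Interval: -2.5570 ± 1.960 × 0.6730 → [-3.876, -1.238].

[-3.876, -1.238]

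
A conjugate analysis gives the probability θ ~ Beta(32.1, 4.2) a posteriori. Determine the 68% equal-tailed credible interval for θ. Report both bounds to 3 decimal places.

Posterior: Beta(32.1, 4.2).
Equal-tailed 68% interval: the 0.16 and 0.84 quantiles of Beta(32.1, 4.2).
Posterior mean ≈ 0.884, SD ≈ 0.052; a Normal approximation gives roughly [0.832, 0.936].
Exact: F⁻¹(0.16) = 0.833; F⁻¹(0.84) = 0.936.

[0.833, 0.936]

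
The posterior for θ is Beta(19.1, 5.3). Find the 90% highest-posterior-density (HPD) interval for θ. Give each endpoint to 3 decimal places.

[0.654, 0.916]

The posterior is unimodal and skewed, so the HPD interval has equal density at both endpoints and is the shortest 90% interval.
Solving f(0.654) = f(0.916) with F(0.916) − F(0.654) = 0.90 gives [0.654, 0.916].
For comparison, the equal-tailed interval is [0.636, 0.903]; the HPD is narrower and shifted toward the mode.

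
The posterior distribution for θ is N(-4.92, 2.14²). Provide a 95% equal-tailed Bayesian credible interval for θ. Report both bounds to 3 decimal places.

[-9.114, -0.726]

The posterior is symmetric, so the 95% equal-tailed interval is θ = -4.92 ± z·2.14 with z = 1.960.
Half-width: 1.960 × 2.14 = 4.194.
-4.92 − 4.194 = -9.114; -4.92 + 4.194 = -0.726.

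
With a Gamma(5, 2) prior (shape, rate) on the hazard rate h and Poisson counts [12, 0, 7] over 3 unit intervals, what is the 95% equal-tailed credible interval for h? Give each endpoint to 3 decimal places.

Posterior: Gamma(5+19, 2+3) = Gamma(24, 5) (shape, rate).
Equal-tailed 95% interval: Gamma(24, 5) quantiles at 0.025 and 0.975.
Posterior mean ≈ 4.800, SD ≈ 0.980; a Normal approximation gives roughly [2.880, 6.720].
Exact: lower = 3.075; upper = 6.902.

[3.075, 6.902]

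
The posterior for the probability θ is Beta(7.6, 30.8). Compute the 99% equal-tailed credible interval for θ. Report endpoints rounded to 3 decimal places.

Posterior: Beta(7.6, 30.8).
Equal-tailed 99% interval: the 0.005 and 0.995 quantiles of Beta(7.6, 30.8).
Posterior mean ≈ 0.198, SD ≈ 0.063; a Normal approximation gives roughly [0.034, 0.361].
Exact: F⁻¹(0.005) = 0.067; F⁻¹(0.995) = 0.386.

[0.067, 0.386]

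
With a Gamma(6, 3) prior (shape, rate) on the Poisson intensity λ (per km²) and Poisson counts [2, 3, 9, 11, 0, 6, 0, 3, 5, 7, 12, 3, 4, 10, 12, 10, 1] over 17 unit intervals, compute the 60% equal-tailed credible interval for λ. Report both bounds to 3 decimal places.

[4.767, 5.624]

Posterior: Gamma(6+98, 3+17) = Gamma(104, 20) (shape, rate).
Equal-tailed 60% interval: Gamma(104, 20) quantiles at 0.2 and 0.8.
Posterior mean ≈ 5.200, SD ≈ 0.510; a Normal approximation gives roughly [4.771, 5.629].
Exact: lower = 4.767; upper = 5.624.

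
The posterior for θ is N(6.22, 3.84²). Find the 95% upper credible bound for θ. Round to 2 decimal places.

Need U with P(θ ≤ U) = 0.95: U = 6.22 + z_{0.05}·3.84.
z = 1.645; U = 6.22 + 1.645 × 3.84 = 12.54.

12.54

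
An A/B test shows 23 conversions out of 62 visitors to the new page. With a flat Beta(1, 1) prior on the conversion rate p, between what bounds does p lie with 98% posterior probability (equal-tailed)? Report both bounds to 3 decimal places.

[0.242, 0.519]

Posterior: Beta(1+23, 1+39) = Beta(24, 40).
Equal-tailed 98% interval: the 0.01 and 0.99 quantiles of Beta(24, 40).
Posterior mean ≈ 0.375, SD ≈ 0.060; a Normal approximation gives roughly [0.235, 0.515].
Exact: F⁻¹(0.01) = 0.242; F⁻¹(0.99) = 0.519.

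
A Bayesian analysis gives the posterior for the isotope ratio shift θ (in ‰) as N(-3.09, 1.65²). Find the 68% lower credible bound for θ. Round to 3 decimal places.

-3.862

Need L with P(θ ≥ L) = 0.68: L = -3.09 − z_{0.32}·1.65.
z = 0.468; L = -3.09 − 0.468 × 1.65 = -3.862.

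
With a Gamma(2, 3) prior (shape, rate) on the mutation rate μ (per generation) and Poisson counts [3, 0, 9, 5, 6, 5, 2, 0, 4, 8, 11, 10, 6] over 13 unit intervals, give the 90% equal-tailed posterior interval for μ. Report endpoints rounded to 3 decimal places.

Posterior: Gamma(2+69, 3+13) = Gamma(71, 16) (shape, rate).
Equal-tailed 90% interval: Gamma(71, 16) quantiles at 0.05 and 0.95.
Posterior mean ≈ 4.438, SD ≈ 0.527; a Normal approximation gives roughly [3.571, 5.304].
Exact: lower = 3.608; upper = 5.338.

[3.608, 5.338]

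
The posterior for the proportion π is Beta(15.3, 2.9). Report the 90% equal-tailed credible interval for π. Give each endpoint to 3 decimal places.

[0.684, 0.954]

Posterior: Beta(15.3, 2.9).
Equal-tailed 90% interval: the 0.05 and 0.95 quantiles of Beta(15.3, 2.9).
Posterior mean ≈ 0.841, SD ≈ 0.084; a Normal approximation gives roughly [0.703, 0.978].
Exact: F⁻¹(0.05) = 0.684; F⁻¹(0.95) = 0.954.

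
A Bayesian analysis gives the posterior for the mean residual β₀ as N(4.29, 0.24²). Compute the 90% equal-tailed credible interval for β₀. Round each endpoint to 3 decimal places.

The posterior is symmetric, so the 90% equal-tailed interval is β₀ = 4.29 ± z·0.24 with z = 1.645.
Half-width: 1.645 × 0.24 = 0.395.
4.29 − 0.395 = 3.895; 4.29 + 0.395 = 4.685.

[3.895, 4.685]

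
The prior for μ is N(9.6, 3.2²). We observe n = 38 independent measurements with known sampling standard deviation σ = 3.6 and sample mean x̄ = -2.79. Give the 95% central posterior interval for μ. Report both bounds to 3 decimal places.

Posterior precision = 1/3.2² + 38/3.6² = 0.0977 + 2.9321 = 3.0298, so posterior SD = 0.5745.
Posterior mean = (9.6/3.2² + 38·-2.79/3.6²) / 3.0298 = -2.3906.
Interval: -2.3906 ± 1.960 × 0.5745 → [-3.517, -1.265].

[-3.517, -1.265]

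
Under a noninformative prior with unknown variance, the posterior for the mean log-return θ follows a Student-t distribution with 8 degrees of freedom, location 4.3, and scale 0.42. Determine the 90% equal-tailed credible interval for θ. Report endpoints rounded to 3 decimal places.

[3.519, 5.081]

The t_8 distribution is symmetric; the 90% interval is 4.3 ± t·0.42 with t_{0.95,8} = 1.860.
Half-width: 1.860 × 0.42 = 0.781.
4.3 − 0.781 = 3.519; 4.3 + 0.781 = 5.081.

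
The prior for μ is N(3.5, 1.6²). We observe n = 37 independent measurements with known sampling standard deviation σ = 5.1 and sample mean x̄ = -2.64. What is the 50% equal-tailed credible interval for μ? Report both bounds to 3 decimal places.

[-1.818, -0.816]

Posterior precision = 1/1.6² + 37/5.1² = 0.3906 + 1.4225 = 1.8132, so posterior SD = 0.7426.
Posterior mean = (3.5/1.6² + 37·-2.64/5.1²) / 1.8132 = -1.3172.
Interval: -1.3172 ± 0.674 × 0.7426 → [-1.818, -0.816].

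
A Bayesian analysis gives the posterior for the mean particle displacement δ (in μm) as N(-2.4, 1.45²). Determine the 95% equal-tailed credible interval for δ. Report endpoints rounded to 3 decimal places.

[-5.242, 0.442]

The posterior is symmetric, so the 95% equal-tailed interval is δ = -2.4 ± z·1.45 with z = 1.960.
Half-width: 1.960 × 1.45 = 2.842.
-2.4 − 2.842 = -5.242; -2.4 + 2.842 = 0.442.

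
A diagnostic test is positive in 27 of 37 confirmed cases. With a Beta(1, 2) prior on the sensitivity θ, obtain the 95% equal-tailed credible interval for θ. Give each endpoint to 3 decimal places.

[0.551, 0.830]

Posterior: Beta(1+27, 2+10) = Beta(28, 12).
Equal-tailed 95% interval: the 0.025 and 0.975 quantiles of Beta(28, 12).
Posterior mean ≈ 0.700, SD ≈ 0.072; a Normal approximation gives roughly [0.560, 0.840].
Exact: F⁻¹(0.025) = 0.551; F⁻¹(0.975) = 0.830.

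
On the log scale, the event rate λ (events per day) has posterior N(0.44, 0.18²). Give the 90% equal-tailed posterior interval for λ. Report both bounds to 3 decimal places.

On the log scale the 90% interval is 0.44 ± 1.645 × 0.18 = [0.1439, 0.7361].
Exponentiate: [e^0.1439, e^0.7361] = [1.155, 2.088].

[1.155, 2.088]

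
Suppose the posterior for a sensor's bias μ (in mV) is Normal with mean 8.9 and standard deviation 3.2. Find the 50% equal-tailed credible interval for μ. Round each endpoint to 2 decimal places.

[6.74, 11.06]

The posterior is symmetric, so the 50% equal-tailed interval is μ = 8.9 ± z·3.2 with z = 0.674.
Half-width: 0.674 × 3.2 = 2.16.
8.9 − 2.16 = 6.74; 8.9 + 2.16 = 11.06.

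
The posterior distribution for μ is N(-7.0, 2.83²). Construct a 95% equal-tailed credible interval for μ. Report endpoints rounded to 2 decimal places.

The posterior is symmetric, so the 95% equal-tailed interval is μ = -7.0 ± z·2.83 with z = 1.960.
Half-width: 1.960 × 2.83 = 5.55.
-7.0 − 5.55 = -12.55; -7.0 + 5.55 = -1.45.

[-12.55, -1.45]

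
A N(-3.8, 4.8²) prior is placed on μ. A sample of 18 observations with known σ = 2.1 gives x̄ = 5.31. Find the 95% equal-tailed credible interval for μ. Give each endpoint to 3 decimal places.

Posterior precision = 1/4.8² + 18/2.1² = 0.0434 + 4.0816 = 4.1250, so posterior SD = 0.4924.
Posterior mean = (-3.8/4.8² + 18·5.31/2.1²) / 4.1250 = 5.2141.
Interval: 5.2141 ± 1.960 × 0.4924 → [4.249, 6.179].

[4.249, 6.179]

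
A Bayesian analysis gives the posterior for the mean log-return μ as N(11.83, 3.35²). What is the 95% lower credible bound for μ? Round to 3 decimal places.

6.320

Need L with P(μ ≥ L) = 0.95: L = 11.83 − z_{0.05}·3.35.
z = 1.645; L = 11.83 − 1.645 × 3.35 = 6.320.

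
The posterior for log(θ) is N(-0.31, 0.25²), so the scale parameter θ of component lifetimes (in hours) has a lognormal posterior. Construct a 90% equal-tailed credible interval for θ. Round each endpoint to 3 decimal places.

[0.486, 1.107]

On the log scale the 90% interval is -0.31 ± 1.645 × 0.25 = [-0.7212, 0.1012].
Exponentiate: [e^-0.7212, e^0.1012] = [0.486, 1.107].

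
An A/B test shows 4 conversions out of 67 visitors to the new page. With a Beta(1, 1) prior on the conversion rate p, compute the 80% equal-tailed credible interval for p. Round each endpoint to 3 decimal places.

[0.036, 0.114]

Posterior: Beta(1+4, 1+63) = Beta(5, 64).
Equal-tailed 80% interval: the 0.1 and 0.9 quantiles of Beta(5, 64).
Posterior mean ≈ 0.072, SD ≈ 0.031; a Normal approximation gives roughly [0.033, 0.112].
Exact: F⁻¹(0.1) = 0.036; F⁻¹(0.9) = 0.114.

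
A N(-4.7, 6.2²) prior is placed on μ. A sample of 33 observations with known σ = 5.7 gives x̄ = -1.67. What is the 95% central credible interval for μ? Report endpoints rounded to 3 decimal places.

Posterior precision = 1/6.2² + 33/5.7² = 0.0260 + 1.0157 = 1.0417, so posterior SD = 0.9798.
Posterior mean = (-4.7/6.2² + 33·-1.67/5.7²) / 1.0417 = -1.7457.
Interval: -1.7457 ± 1.960 × 0.9798 → [-3.666, 0.175].

[-3.666, 0.175]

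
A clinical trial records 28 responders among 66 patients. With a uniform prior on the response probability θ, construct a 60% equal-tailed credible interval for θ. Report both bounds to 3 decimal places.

[0.376, 0.477]

Posterior: Beta(1+28, 1+38) = Beta(29, 39).
Equal-tailed 60% interval: the 0.2 and 0.8 quantiles of Beta(29, 39).
Posterior mean ≈ 0.426, SD ≈ 0.060; a Normal approximation gives roughly [0.376, 0.477].
Exact: F⁻¹(0.2) = 0.376; F⁻¹(0.8) = 0.477.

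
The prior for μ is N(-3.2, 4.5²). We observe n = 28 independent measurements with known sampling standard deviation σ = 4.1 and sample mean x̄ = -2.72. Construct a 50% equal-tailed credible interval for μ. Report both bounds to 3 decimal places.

Posterior precision = 1/4.5² + 28/4.1² = 0.0494 + 1.6657 = 1.7151, so posterior SD = 0.7636.
Posterior mean = (-3.2/4.5² + 28·-2.72/4.1²) / 1.7151 = -2.7338.
Interval: -2.7338 ± 0.674 × 0.7636 → [-3.249, -2.219].

[-3.249, -2.219]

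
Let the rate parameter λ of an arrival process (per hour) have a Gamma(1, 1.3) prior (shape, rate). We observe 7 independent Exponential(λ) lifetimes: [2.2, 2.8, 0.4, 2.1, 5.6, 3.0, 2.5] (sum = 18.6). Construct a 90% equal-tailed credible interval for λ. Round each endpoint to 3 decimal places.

[0.200, 0.661]

Posterior: Gamma(1+7, 1.3+18.6) = Gamma(8, 19.9) (shape, rate).
Equal-tailed 90% interval: Gamma(8, 19.9) quantiles at 0.05 and 0.95.
Posterior mean ≈ 0.402, SD ≈ 0.142; a Normal approximation gives roughly [0.168, 0.636].
Exact: lower = 0.200; upper = 0.661.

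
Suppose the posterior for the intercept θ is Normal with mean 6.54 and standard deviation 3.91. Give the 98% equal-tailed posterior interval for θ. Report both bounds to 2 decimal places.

[-2.56, 15.64]

The posterior is symmetric, so the 98% equal-tailed interval is θ = 6.54 ± z·3.91 with z = 2.326.
Half-width: 2.326 × 3.91 = 9.10.
6.54 − 9.10 = -2.56; 6.54 + 9.10 = 15.64.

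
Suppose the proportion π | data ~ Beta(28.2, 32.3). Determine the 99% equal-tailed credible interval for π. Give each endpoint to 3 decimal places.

Posterior: Beta(28.2, 32.3).
Equal-tailed 99% interval: the 0.005 and 0.995 quantiles of Beta(28.2, 32.3).
Posterior mean ≈ 0.466, SD ≈ 0.064; a Normal approximation gives roughly [0.302, 0.630].
Exact: F⁻¹(0.005) = 0.307; F⁻¹(0.995) = 0.630.

[0.307, 0.630]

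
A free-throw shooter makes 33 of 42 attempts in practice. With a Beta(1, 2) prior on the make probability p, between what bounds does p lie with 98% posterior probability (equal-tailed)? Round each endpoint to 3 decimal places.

Posterior: Beta(1+33, 2+9) = Beta(34, 11).
Equal-tailed 98% interval: the 0.01 and 0.99 quantiles of Beta(34, 11).
Posterior mean ≈ 0.756, SD ≈ 0.063; a Normal approximation gives roughly [0.608, 0.903].
Exact: F⁻¹(0.01) = 0.594; F⁻¹(0.99) = 0.884.

[0.594, 0.884]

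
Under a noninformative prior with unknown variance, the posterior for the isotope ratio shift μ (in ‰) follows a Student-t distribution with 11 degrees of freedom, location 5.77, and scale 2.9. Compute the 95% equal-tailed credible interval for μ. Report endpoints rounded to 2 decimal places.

[-0.61, 12.15]

The t_11 distribution is symmetric; the 95% interval is 5.77 ± t·2.9 with t_{0.975,11} = 2.201.
Half-width: 2.201 × 2.9 = 6.38.
5.77 − 6.38 = -0.61; 5.77 + 6.38 = 12.15.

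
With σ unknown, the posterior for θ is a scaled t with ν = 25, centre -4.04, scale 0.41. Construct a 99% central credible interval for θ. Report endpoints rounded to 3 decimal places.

[-5.183, -2.897]

The t_25 distribution is symmetric; the 99% interval is -4.04 ± t·0.41 with t_{0.995,25} = 2.787.
Half-width: 2.787 × 0.41 = 1.143.
-4.04 − 1.143 = -5.183; -4.04 + 1.143 = -2.897.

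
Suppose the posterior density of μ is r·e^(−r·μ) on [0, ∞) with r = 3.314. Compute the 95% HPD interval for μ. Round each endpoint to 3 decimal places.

[0.000, 0.904]

The exponential density is strictly decreasing on [0, ∞), so the HPD interval is anchored at 0: [0, q] with P(μ ≤ q) = 0.95.
q = −ln(1 − 0.95) / 3.314 = 2.9957 / 3.314 = 0.904.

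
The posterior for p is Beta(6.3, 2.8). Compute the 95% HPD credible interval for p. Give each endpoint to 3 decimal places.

[0.412, 0.950]

The posterior is unimodal and skewed, so the HPD interval has equal density at both endpoints and is the shortest 95% interval.
Solving f(0.412) = f(0.950) with F(0.950) − F(0.412) = 0.95 gives [0.412, 0.950].
For comparison, the equal-tailed interval is [0.378, 0.928]; the HPD is narrower and shifted toward the mode.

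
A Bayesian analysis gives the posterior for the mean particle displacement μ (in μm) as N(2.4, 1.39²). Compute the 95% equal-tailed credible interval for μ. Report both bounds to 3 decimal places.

[-0.324, 5.124]

The posterior is symmetric, so the 95% equal-tailed interval is μ = 2.4 ± z·1.39 with z = 1.960.
Half-width: 1.960 × 1.39 = 2.724.
2.4 − 2.724 = -0.324; 2.4 + 2.724 = 5.124.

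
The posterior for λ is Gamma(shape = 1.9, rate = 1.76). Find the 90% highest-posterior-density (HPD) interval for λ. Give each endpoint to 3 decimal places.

[0.035, 2.144]

The posterior is unimodal and skewed, so the HPD interval has equal density at both endpoints and is the shortest 90% interval.
Solving f(0.035) = f(2.144) with F(2.144) − F(0.035) = 0.90 gives [0.035, 2.144].
For comparison, the equal-tailed interval is [0.180, 2.603]; the HPD is narrower and shifted toward the mode.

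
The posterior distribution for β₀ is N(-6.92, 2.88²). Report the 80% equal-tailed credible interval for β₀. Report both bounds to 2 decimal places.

[-10.61, -3.23]

The posterior is symmetric, so the 80% equal-tailed interval is β₀ = -6.92 ± z·2.88 with z = 1.282.
Half-width: 1.282 × 2.88 = 3.69.
-6.92 − 3.69 = -10.61; -6.92 + 3.69 = -3.23.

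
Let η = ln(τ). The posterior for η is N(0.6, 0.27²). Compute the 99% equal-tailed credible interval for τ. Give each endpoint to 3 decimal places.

On the log scale the 99% interval is 0.6 ± 2.576 × 0.27 = [-0.0955, 1.2955].
Exponentiate: [e^-0.0955, e^1.2955] = [0.909, 3.653].

[0.909, 3.653]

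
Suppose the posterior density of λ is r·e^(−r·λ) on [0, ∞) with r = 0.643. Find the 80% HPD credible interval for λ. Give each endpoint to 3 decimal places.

The exponential density is strictly decreasing on [0, ∞), so the HPD interval is anchored at 0: [0, q] with P(λ ≤ q) = 0.80.
q = −ln(1 − 0.80) / 0.643 = 1.6094 / 0.643 = 2.503.

[0.000, 2.503]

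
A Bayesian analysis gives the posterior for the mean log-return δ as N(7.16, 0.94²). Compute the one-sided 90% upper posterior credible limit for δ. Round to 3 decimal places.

8.365

Need U with P(δ ≤ U) = 0.90: U = 7.16 + z_{0.1}·0.94.
z = 1.282; U = 7.16 + 1.282 × 0.94 = 8.365.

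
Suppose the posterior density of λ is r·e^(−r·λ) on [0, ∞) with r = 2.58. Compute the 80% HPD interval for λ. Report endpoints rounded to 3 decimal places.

[0.000, 0.624]

The exponential density is strictly decreasing on [0, ∞), so the HPD interval is anchored at 0: [0, q] with P(λ ≤ q) = 0.80.
q = −ln(1 − 0.80) / 2.58 = 1.6094 / 2.58 = 0.624.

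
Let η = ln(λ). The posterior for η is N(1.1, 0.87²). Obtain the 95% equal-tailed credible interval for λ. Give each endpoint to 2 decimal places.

On the log scale the 95% interval is 1.1 ± 1.960 × 0.87 = [-0.6052, 2.8052].
Exponentiate: [e^-0.6052, e^2.8052] = [0.55, 16.53].

[0.55, 16.53]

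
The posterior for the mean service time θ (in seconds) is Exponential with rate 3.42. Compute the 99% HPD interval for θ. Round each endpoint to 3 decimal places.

[0.000, 1.347]

The exponential density is strictly decreasing on [0, ∞), so the HPD interval is anchored at 0: [0, q] with P(θ ≤ q) = 0.99.
q = −ln(1 − 0.99) / 3.42 = 4.6052 / 3.42 = 1.347.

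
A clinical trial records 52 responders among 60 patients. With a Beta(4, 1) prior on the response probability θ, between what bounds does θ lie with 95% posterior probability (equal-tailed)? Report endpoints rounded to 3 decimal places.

[0.768, 0.934]

Posterior: Beta(4+52, 1+8) = Beta(56, 9).
Equal-tailed 95% interval: the 0.025 and 0.975 quantiles of Beta(56, 9).
Posterior mean ≈ 0.862, SD ≈ 0.043; a Normal approximation gives roughly [0.778, 0.945].
Exact: F⁻¹(0.025) = 0.768; F⁻¹(0.975) = 0.934.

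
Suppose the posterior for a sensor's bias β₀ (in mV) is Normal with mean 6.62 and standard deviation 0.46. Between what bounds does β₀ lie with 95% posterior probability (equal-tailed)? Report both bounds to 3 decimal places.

The posterior is symmetric, so the 95% equal-tailed interval is β₀ = 6.62 ± z·0.46 with z = 1.960.
Half-width: 1.960 × 0.46 = 0.902.
6.62 − 0.902 = 5.718; 6.62 + 0.902 = 7.522.

[5.718, 7.522]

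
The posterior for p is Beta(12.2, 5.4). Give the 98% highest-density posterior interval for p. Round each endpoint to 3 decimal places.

[0.438, 0.913]

The posterior is unimodal and skewed, so the HPD interval has equal density at both endpoints and is the shortest 98% interval.
Solving f(0.438) = f(0.913) with F(0.913) − F(0.438) = 0.98 gives [0.438, 0.913].
For comparison, the equal-tailed interval is [0.422, 0.902]; the HPD is narrower and shifted toward the mode.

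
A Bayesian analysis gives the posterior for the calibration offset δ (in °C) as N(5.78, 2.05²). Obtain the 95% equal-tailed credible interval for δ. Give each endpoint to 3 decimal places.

The posterior is symmetric, so the 95% equal-tailed interval is δ = 5.78 ± z·2.05 with z = 1.960.
Half-width: 1.960 × 2.05 = 4.018.
5.78 − 4.018 = 1.762; 5.78 + 4.018 = 9.798.

[1.762, 9.798]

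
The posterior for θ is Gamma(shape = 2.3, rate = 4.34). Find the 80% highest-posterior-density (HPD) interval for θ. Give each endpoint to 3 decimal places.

[0.068, 0.811]

The posterior is unimodal and skewed, so the HPD interval has equal density at both endpoints and is the shortest 80% interval.
Solving f(0.068) = f(0.811) with F(0.811) − F(0.068) = 0.80 gives [0.068, 0.811].
For comparison, the equal-tailed interval is [0.160, 0.998]; the HPD is narrower and shifted toward the mode.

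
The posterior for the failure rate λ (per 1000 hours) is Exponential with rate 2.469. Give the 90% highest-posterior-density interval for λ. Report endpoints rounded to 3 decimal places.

The exponential density is strictly decreasing on [0, ∞), so the HPD interval is anchored at 0: [0, q] with P(λ ≤ q) = 0.90.
q = −ln(1 − 0.90) / 2.469 = 2.3026 / 2.469 = 0.933.

[0.000, 0.933]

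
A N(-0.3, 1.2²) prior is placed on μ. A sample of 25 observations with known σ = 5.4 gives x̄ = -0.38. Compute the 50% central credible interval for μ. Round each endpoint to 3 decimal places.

Posterior precision = 1/1.2² + 25/5.4² = 0.6944 + 0.8573 = 1.5518, so posterior SD = 0.8028.
Posterior mean = (-0.3/1.2² + 25·-0.38/5.4²) / 1.5518 = -0.3442.
Interval: -0.3442 ± 0.674 × 0.8028 → [-0.886, 0.197].

[-0.886, 0.197]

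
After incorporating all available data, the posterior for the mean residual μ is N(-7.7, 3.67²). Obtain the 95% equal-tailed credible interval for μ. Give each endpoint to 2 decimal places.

The posterior is symmetric, so the 95% equal-tailed interval is μ = -7.7 ± z·3.67 with z = 1.960.
Half-width: 1.960 × 3.67 = 7.19.
-7.7 − 7.19 = -14.89; -7.7 + 7.19 = -0.51.

[-14.89, -0.51]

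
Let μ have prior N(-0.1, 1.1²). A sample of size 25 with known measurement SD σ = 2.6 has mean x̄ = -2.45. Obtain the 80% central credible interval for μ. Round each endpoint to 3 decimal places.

[-2.623, -1.418]

Posterior precision = 1/1.1² + 25/2.6² = 0.8264 + 3.6982 = 4.5247, so posterior SD = 0.4701.
Posterior mean = (-0.1/1.1² + 25·-2.45/2.6²) / 4.5247 = -2.0208.
Interval: -2.0208 ± 1.282 × 0.4701 → [-2.623, -1.418].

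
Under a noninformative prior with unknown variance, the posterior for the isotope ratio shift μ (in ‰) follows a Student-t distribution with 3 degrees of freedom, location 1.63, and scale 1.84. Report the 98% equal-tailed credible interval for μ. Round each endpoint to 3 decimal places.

The t_3 distribution is symmetric; the 98% interval is 1.63 ± t·1.84 with t_{0.99,3} = 4.541.
Half-width: 4.541 × 1.84 = 8.355.
1.63 − 8.355 = -6.725; 1.63 + 8.355 = 9.985.

[-6.725, 9.985]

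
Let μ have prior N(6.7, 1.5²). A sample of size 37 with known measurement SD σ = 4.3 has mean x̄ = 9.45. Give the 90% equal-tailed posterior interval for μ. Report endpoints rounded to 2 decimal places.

[7.90, 10.00]

Posterior precision = 1/1.5² + 37/4.3² = 0.4444 + 2.0011 = 2.4455, so posterior SD = 0.6395.
Posterior mean = (6.7/1.5² + 37·9.45/4.3²) / 2.4455 = 8.9502.
Interval: 8.9502 ± 1.645 × 0.6395 → [7.90, 10.00].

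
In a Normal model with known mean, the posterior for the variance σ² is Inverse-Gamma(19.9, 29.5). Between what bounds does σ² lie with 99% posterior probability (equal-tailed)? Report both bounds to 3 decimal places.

Inverse-Gamma(19.9, 29.5) quantiles: F⁻¹(0.005) and F⁻¹(0.995).
Equivalently, 1/σ² ~ Gamma(19.9, rate = 29.5); invert its 0.995 and 0.005 quantiles.
Posterior mean ≈ 1.561, SD ≈ 0.369; a Normal approximation gives roughly [0.611, 2.511].
Exact: lower = 0.887; upper = 2.869.

[0.887, 2.869]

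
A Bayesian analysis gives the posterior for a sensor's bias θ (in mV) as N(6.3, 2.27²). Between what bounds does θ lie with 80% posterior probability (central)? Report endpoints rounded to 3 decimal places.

The posterior is symmetric, so the 80% equal-tailed interval is θ = 6.3 ± z·2.27 with z = 1.282.
Half-width: 1.282 × 2.27 = 2.909.
6.3 − 2.909 = 3.391; 6.3 + 2.909 = 9.209.

[3.391, 9.209]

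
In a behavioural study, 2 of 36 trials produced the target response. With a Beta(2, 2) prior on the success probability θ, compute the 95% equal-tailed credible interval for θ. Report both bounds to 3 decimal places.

[0.029, 0.209]

Posterior: Beta(2+2, 2+34) = Beta(4, 36).
Equal-tailed 95% interval: the 0.025 and 0.975 quantiles of Beta(4, 36).
Posterior mean ≈ 0.100, SD ≈ 0.047; a Normal approximation gives roughly [0.008, 0.192].
Exact: F⁻¹(0.025) = 0.029; F⁻¹(0.975) = 0.209.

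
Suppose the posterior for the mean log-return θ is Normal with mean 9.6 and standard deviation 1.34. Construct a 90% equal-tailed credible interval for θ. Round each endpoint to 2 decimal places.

[7.40, 11.80]

The posterior is symmetric, so the 90% equal-tailed interval is θ = 9.6 ± z·1.34 with z = 1.645.
Half-width: 1.645 × 1.34 = 2.20.
9.6 − 2.20 = 7.40; 9.6 + 2.20 = 11.80.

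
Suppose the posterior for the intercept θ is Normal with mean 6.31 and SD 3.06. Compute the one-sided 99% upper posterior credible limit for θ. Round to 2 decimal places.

13.43

Need U with P(θ ≤ U) = 0.99: U = 6.31 + z_{0.01}·3.06.
z = 2.326; U = 6.31 + 2.326 × 3.06 = 13.43.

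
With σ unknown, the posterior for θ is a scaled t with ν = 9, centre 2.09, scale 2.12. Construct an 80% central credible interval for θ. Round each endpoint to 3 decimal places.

The t_9 distribution is symmetric; the 80% interval is 2.09 ± t·2.12 with t_{0.9,9} = 1.383.
Half-width: 1.383 × 2.12 = 2.932.
2.09 − 2.932 = -0.842; 2.09 + 2.932 = 5.022.

[-0.842, 5.022]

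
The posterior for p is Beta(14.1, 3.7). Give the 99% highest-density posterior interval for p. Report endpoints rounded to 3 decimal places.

The posterior is unimodal and skewed, so the HPD interval has equal density at both endpoints and is the shortest 99% interval.
Solving f(0.530) = f(0.976) with F(0.976) − F(0.530) = 0.99 gives [0.530, 0.976].
For comparison, the equal-tailed interval is [0.505, 0.964]; the HPD is narrower and shifted toward the mode.

[0.530, 0.976]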